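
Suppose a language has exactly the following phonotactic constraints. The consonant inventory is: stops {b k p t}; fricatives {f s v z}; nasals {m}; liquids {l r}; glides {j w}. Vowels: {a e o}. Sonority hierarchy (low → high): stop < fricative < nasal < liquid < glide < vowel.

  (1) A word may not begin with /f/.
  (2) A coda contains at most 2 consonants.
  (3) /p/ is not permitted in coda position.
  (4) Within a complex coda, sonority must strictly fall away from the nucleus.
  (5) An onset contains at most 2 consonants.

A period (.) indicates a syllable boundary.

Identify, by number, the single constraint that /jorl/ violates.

4

/jorl/: syllable 1 coda /rl/: /r/ (liquid, 4) → /l/ (liquid, 4) does not fall.
This is a violation of constraint 4: "Within a complex coda, sonority must strictly fall away from the nucleus."
The remaining constraints (1, 2, 3, 5) are satisfied.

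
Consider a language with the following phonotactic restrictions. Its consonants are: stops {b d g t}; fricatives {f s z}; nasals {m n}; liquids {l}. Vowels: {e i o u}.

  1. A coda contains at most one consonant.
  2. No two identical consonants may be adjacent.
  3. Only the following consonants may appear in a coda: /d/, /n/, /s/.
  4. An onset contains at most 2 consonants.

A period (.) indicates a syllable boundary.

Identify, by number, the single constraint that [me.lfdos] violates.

[me.lfdos]: syllable 2 onset /lfd/ has 3 consonants (> 2).
This is a violation of constraint 4: "An onset contains at most 2 consonants."
The remaining constraints (1, 2, 3) are satisfied.

4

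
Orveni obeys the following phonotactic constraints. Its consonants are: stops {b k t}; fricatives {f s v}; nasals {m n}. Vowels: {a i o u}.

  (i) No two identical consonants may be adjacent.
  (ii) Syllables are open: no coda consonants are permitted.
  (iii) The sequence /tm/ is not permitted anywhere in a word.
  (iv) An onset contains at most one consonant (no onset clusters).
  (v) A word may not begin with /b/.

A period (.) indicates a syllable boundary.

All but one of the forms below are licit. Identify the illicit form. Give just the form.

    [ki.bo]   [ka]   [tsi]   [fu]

[ki.bo] — σ1 onset /k/, coda /∅/ ok; σ2 onset /b/, coda /∅/ ok → licit
[ka] — σ1 onset /k/, coda /∅/ ok → licit
[tsi] — violates constraint (iv): syllable 1 onset /ts/ has 2 consonants (> 1) → illicit
[fu] — σ1 onset /f/, coda /∅/ ok → licit

[tsi]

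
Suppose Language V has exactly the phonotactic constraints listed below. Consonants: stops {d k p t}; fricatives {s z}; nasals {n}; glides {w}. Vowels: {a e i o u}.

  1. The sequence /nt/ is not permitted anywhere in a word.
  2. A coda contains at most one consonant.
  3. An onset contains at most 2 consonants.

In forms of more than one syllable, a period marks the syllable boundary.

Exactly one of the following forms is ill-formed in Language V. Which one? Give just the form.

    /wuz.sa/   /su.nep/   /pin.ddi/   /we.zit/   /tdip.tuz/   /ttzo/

/ttzo/

/wuz.sa/ — σ1 onset /w/, coda /z/ ok; σ2 onset /s/, coda /∅/ ok → well-formed
/su.nep/ — σ1 onset /s/, coda /∅/ ok; σ2 onset /n/, coda /p/ ok → well-formed
/pin.ddi/ — σ1 onset /p/, coda /n/ ok; σ2 onset /dd/ (2C), coda /∅/ ok → well-formed
/we.zit/ — σ1 onset /w/, coda /∅/ ok; σ2 onset /z/, coda /t/ ok → well-formed
/tdip.tuz/ — σ1 onset /td/ (2C), coda /p/ ok; σ2 onset /t/, coda /z/ ok → well-formed
/ttzo/ — violates constraint 3: syllable 1 onset /ttz/ has 3 consonants (> 2) → ill-formed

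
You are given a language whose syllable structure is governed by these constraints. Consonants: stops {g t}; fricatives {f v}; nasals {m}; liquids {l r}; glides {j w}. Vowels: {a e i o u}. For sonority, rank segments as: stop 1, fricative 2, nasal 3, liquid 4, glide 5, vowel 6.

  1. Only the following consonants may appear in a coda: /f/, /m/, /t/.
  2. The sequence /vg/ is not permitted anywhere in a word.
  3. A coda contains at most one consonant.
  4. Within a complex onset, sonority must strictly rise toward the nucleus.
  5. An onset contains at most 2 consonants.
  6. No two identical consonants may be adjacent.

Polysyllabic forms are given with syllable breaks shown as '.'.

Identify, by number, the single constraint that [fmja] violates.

5

[fmja]: syllable 1 onset /fmj/ has 3 consonants (> 2).
This is a violation of constraint 5: "An onset contains at most 2 consonants."
The remaining constraints (1, 2, 3, 4, 6) are satisfied.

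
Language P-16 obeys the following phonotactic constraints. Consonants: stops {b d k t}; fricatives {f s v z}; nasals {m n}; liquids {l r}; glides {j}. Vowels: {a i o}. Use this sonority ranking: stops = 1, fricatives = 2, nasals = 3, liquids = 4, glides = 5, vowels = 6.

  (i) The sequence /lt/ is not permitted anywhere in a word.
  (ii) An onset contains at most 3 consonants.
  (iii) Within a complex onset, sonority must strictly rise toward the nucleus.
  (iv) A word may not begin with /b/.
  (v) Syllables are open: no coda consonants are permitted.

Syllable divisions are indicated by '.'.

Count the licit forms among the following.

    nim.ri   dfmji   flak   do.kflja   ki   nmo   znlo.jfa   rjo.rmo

1

nim.ri — violates constraint (v): syllable 1 coda /m/ has 1 consonant (> 0) → illicit
dfmji — violates constraint (ii): syllable 1 onset /dfmj/ has 4 consonants (> 3) → illicit
flak — violates constraint (v): syllable 1 coda /k/ has 1 consonant (> 0) → illicit
do.kflja — violates constraint (ii): syllable 2 onset /kflj/ has 4 consonants (> 3) → illicit
ki — σ1 onset /k/, coda /∅/ ok → licit
nmo — violates constraint (iii): syllable 1 onset /nm/: /n/ (nasal, 3) → /m/ (nasal, 3) does not rise → illicit
znlo.jfa — violates constraint (iii): syllable 2 onset /jf/: /j/ (glide, 5) → /f/ (fricative, 2) does not rise → illicit
rjo.rmo — violates constraint (iii): syllable 2 onset /rm/: /r/ (liquid, 4) → /m/ (nasal, 3) does not rise → illicit
Licit: ki → 1.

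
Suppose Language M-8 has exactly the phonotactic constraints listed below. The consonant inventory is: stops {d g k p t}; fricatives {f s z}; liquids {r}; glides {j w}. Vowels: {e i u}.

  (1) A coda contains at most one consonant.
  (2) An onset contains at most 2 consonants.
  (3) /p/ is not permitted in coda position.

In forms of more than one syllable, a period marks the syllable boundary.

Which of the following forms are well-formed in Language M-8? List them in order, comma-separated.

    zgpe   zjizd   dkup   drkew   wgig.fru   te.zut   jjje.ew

wgig.fru, te.zut

zgpe — violates constraint 2: syllable 1 onset /zgp/ has 3 consonants (> 2) → ill-formed
zjizd — violates constraint 1: syllable 1 coda /zd/ has 2 consonants (> 1) → ill-formed
dkup — violates constraint 3: syllable 1 coda contains /p/ → ill-formed
drkew — violates constraint 2: syllable 1 onset /drk/ has 3 consonants (> 2) → ill-formed
wgig.fru — σ1 onset /wg/ (2C), coda /g/ ok; σ2 onset /fr/ (2C), coda /∅/ ok → well-formed
te.zut — σ1 onset /t/, coda /∅/ ok; σ2 onset /z/, coda /t/ ok → well-formed
jjje.ew — violates constraint 2: syllable 1 onset /jjj/ has 3 consonants (> 2) → ill-formed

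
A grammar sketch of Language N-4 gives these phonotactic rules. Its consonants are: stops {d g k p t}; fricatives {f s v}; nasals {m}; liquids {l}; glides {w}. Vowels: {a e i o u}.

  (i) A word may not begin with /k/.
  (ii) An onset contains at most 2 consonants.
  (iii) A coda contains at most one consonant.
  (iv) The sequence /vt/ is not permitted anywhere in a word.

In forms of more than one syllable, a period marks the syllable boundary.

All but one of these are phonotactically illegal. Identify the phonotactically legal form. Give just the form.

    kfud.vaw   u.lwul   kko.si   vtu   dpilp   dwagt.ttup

u.lwul

kfud.vaw — violates constraint (i): word begins with /k/ → phonotactically illegal
u.lwul — σ1 onset /∅/, coda /∅/ ok; σ2 onset /lw/ (2C), coda /l/ ok → phonotactically legal
kko.si — violates constraint (i): word begins with /k/ → phonotactically illegal
vtu — violates constraint (iv): contains banned sequence /vt/ → phonotactically illegal
dpilp — violates constraint (iii): syllable 1 coda /lp/ has 2 consonants (> 1) → phonotactically illegal
dwagt.ttup — violates constraint (iii): syllable 1 coda /gt/ has 2 consonants (> 1) → phonotactically illegal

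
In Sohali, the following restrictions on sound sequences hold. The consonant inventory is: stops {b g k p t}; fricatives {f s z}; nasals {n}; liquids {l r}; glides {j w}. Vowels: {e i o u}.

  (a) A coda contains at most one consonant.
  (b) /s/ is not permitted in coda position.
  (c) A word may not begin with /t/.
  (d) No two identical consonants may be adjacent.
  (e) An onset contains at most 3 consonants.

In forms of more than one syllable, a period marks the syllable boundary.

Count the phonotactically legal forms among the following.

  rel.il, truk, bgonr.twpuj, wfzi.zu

2

rel.il — σ1 onset /r/, coda /l/ ok; σ2 onset /∅/, coda /l/ ok → phonotactically legal
truk — violates constraint (c): word begins with /t/ → phonotactically illegal
bgonr.twpuj — violates constraint (a): syllable 1 coda /nr/ has 2 consonants (> 1) → phonotactically illegal
wfzi.zu — σ1 onset /wfz/ (3C), coda /∅/ ok; σ2 onset /z/, coda /∅/ ok → phonotactically legal
Phonotactically legal: rel.il, wfzi.zu → 2.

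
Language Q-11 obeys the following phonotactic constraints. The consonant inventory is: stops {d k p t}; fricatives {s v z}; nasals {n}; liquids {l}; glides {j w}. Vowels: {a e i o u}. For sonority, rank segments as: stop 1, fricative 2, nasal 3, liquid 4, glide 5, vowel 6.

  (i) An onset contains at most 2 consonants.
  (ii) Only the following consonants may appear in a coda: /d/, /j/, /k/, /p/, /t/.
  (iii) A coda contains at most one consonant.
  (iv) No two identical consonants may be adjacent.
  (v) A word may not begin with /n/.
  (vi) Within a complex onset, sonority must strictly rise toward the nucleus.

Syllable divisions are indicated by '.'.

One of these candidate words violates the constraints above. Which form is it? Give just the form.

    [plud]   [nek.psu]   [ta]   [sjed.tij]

[nek.psu]

[plud] — σ1 onset /pl/ (1→4 rises), coda /d/ ok → phonotactically legal
[nek.psu] — violates constraint (v): word begins with /n/ → phonotactically illegal
[ta] — σ1 onset /t/, coda /∅/ ok → phonotactically legal
[sjed.tij] — σ1 onset /sj/ (2→5 rises), coda /d/ ok; σ2 onset /t/, coda /j/ ok → phonotactically legal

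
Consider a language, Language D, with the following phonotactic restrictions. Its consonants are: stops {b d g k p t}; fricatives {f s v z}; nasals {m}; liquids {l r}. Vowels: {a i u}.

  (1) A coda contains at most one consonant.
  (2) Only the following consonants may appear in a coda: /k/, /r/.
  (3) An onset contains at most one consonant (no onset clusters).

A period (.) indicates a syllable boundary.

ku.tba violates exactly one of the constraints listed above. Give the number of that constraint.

ku.tba: syllable 2 onset /tb/ has 2 consonants (> 1).
This is a violation of constraint 3: "An onset contains at most one consonant (no onset clusters)."
The remaining constraints (1, 2) are satisfied.

3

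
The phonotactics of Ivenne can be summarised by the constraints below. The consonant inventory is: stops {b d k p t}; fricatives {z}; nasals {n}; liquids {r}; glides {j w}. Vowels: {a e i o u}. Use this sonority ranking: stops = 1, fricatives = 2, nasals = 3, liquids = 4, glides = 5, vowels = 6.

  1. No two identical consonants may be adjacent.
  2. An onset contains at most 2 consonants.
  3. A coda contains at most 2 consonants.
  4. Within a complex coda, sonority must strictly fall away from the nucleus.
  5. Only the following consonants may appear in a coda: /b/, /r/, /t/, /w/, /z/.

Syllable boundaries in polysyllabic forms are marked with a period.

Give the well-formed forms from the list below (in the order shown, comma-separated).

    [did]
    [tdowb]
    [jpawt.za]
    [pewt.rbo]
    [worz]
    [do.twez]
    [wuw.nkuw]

[did] — violates constraint 5: syllable 1 coda contains /d/, which is not a licensed coda consonant → ill-formed
[tdowb] — σ1 onset /td/ (2C), coda /wb/ (5→1 falls) ok → well-formed
[jpawt.za] — σ1 onset /jp/ (2C), coda /wt/ (5→1 falls) ok; σ2 onset /z/, coda /∅/ ok → well-formed
[pewt.rbo] — σ1 onset /p/, coda /wt/ (5→1 falls) ok; σ2 onset /rb/ (2C), coda /∅/ ok → well-formed
[worz] — σ1 onset /w/, coda /rz/ (4→2 falls) ok → well-formed
[do.twez] — σ1 onset /d/, coda /∅/ ok; σ2 onset /tw/ (2C), coda /z/ ok → well-formed
[wuw.nkuw] — σ1 onset /w/, coda /w/ ok; σ2 onset /nk/ (2C), coda /w/ ok → well-formed

[tdowb], [jpawt.za], [pewt.rbo], [worz], [do.twez], [wuw.nkuw]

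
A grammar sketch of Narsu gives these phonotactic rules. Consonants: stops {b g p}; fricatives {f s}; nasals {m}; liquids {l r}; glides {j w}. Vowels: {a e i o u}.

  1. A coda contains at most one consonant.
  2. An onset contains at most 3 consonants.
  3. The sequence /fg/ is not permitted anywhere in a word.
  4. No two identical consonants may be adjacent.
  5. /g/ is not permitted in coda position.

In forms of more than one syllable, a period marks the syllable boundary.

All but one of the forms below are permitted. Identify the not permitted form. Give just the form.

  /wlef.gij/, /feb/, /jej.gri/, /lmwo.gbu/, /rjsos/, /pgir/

/wlef.gij/

/wlef.gij/ — violates constraint 3: contains banned sequence /fg/ → not permitted
/feb/ — σ1 onset /f/, coda /b/ ok → permitted
/jej.gri/ — σ1 onset /j/, coda /j/ ok; σ2 onset /gr/ (2C), coda /∅/ ok → permitted
/lmwo.gbu/ — σ1 onset /lmw/ (3C), coda /∅/ ok; σ2 onset /gb/ (2C), coda /∅/ ok → permitted
/rjsos/ — σ1 onset /rjs/ (3C), coda /s/ ok → permitted
/pgir/ — σ1 onset /pg/ (2C), coda /r/ ok → permitted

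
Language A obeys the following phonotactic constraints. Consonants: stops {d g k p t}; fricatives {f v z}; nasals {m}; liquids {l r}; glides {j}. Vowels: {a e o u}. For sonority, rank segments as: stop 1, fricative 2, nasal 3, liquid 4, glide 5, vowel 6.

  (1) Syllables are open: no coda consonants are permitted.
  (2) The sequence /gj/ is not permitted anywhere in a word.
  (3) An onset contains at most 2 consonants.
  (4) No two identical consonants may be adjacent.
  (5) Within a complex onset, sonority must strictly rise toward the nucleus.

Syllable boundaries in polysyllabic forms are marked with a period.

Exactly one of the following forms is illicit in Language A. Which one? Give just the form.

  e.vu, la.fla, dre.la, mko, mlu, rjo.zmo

e.vu — σ1 onset /∅/, coda /∅/ ok; σ2 onset /v/, coda /∅/ ok → licit
la.fla — σ1 onset /l/, coda /∅/ ok; σ2 onset /fl/ (2→4 rises), coda /∅/ ok → licit
dre.la — σ1 onset /dr/ (1→4 rises), coda /∅/ ok; σ2 onset /l/, coda /∅/ ok → licit
mko — violates constraint 5: syllable 1 onset /mk/: /m/ (nasal, 3) → /k/ (stop, 1) does not rise → illicit
mlu — σ1 onset /ml/ (3→4 rises), coda /∅/ ok → licit
rjo.zmo — σ1 onset /rj/ (4→5 rises), coda /∅/ ok; σ2 onset /zm/ (2→3 rises), coda /∅/ ok → licit

mko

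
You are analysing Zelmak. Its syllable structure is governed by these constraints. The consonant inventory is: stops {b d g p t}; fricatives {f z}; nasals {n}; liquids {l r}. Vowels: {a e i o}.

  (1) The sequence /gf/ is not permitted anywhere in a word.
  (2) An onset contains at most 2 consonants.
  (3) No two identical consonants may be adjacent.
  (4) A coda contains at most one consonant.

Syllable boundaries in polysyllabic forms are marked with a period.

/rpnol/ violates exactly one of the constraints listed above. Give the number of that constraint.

/rpnol/: syllable 1 onset /rpn/ has 3 consonants (> 2).
This is a violation of constraint 2: "An onset contains at most 2 consonants."
The remaining constraints (1, 3, 4) are satisfied.

2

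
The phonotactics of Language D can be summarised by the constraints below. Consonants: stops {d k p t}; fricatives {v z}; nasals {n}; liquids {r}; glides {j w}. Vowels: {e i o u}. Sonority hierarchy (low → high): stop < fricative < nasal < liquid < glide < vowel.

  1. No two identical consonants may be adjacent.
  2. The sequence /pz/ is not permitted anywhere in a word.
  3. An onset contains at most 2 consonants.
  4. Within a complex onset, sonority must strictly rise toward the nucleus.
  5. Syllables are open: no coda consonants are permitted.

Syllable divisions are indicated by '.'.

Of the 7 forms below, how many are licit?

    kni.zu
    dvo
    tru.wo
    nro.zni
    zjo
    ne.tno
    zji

kni.zu — σ1 onset /kn/ (1→3 rises), coda /∅/ ok; σ2 onset /z/, coda /∅/ ok → licit
dvo — σ1 onset /dv/ (1→2 rises), coda /∅/ ok → licit
tru.wo — σ1 onset /tr/ (1→4 rises), coda /∅/ ok; σ2 onset /w/, coda /∅/ ok → licit
nro.zni — σ1 onset /nr/ (3→4 rises), coda /∅/ ok; σ2 onset /zn/ (2→3 rises), coda /∅/ ok → licit
zjo — σ1 onset /zj/ (2→5 rises), coda /∅/ ok → licit
ne.tno — σ1 onset /n/, coda /∅/ ok; σ2 onset /tn/ (1→3 rises), coda /∅/ ok → licit
zji — σ1 onset /zj/ (2→5 rises), coda /∅/ ok → licit
Licit: kni.zu, dvo, tru.wo, nro.zni, zjo, ne.tno, zji → 7.

7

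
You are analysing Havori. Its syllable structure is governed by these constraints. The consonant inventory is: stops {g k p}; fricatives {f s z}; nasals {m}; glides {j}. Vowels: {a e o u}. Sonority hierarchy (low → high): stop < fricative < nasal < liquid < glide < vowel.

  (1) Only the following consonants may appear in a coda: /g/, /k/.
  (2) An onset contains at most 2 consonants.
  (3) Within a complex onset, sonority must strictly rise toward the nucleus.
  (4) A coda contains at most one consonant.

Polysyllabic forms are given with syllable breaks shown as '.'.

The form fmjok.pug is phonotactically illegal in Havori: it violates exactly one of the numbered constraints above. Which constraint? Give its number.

2

fmjok.pug: syllable 1 onset /fmj/ has 3 consonants (> 2).
This is a violation of constraint 2: "An onset contains at most 2 consonants."
The remaining constraints (1, 3, 4) are satisfied.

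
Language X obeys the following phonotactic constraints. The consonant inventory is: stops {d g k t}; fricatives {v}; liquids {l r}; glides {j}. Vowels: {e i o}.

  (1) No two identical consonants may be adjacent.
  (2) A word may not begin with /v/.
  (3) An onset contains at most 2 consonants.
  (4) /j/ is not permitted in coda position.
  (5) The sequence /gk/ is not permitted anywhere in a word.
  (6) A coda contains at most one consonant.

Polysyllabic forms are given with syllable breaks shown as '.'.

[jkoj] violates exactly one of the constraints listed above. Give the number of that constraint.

[jkoj]: syllable 1 coda contains /j/.
This is a violation of constraint 4: "/j/ is not permitted in coda position."
The remaining constraints (1, 2, 3, 5, 6) are satisfied.

4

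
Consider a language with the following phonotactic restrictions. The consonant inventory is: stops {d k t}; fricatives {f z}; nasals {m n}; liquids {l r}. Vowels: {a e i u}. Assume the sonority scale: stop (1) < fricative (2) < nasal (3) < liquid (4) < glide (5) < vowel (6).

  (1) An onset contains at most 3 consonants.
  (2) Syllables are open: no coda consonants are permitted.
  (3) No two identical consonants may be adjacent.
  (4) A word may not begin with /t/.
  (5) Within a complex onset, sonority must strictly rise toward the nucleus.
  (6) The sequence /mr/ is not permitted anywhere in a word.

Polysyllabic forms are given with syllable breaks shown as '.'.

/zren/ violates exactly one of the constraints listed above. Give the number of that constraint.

/zren/: syllable 1 coda /n/ has 1 consonant (> 0).
This is a violation of constraint 2: "Syllables are open: no coda consonants are permitted."
The remaining constraints (1, 3, 4, 5, 6) are satisfied.

2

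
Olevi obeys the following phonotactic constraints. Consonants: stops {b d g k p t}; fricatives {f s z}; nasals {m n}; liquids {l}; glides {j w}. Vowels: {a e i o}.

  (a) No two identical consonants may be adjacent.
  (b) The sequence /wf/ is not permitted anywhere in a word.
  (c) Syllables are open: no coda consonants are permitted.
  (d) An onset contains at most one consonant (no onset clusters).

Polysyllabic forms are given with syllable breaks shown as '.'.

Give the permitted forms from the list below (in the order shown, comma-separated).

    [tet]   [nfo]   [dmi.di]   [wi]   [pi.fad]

[wi]

[tet] — violates constraint (c): syllable 1 coda /t/ has 1 consonant (> 0) → not permitted
[nfo] — violates constraint (d): syllable 1 onset /nf/ has 2 consonants (> 1) → not permitted
[dmi.di] — violates constraint (d): syllable 1 onset /dm/ has 2 consonants (> 1) → not permitted
[wi] — σ1 onset /w/, coda /∅/ ok → permitted
[pi.fad] — violates constraint (c): syllable 2 coda /d/ has 1 consonant (> 0) → not permitted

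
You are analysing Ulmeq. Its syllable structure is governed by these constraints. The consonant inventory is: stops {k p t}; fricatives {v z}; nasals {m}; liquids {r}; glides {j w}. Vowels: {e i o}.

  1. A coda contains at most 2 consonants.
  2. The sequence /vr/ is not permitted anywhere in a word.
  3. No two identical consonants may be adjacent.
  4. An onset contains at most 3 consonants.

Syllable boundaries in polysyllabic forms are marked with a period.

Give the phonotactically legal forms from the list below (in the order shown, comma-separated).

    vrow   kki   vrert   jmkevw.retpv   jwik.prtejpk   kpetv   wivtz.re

vrow — violates constraint 2: contains banned sequence /vr/ → phonotactically illegal
kki — violates constraint 3: adjacent identical consonants /kk/ → phonotactically illegal
vrert — violates constraint 2: contains banned sequence /vr/ → phonotactically illegal
jmkevw.retpv — violates constraint 1: syllable 2 coda /tpv/ has 3 consonants (> 2) → phonotactically illegal
jwik.prtejpk — violates constraint 1: syllable 2 coda /jpk/ has 3 consonants (> 2) → phonotactically illegal
kpetv — σ1 onset /kp/ (2C), coda /tv/ (2C) ok → phonotactically legal
wivtz.re — violates constraint 1: syllable 1 coda /vtz/ has 3 consonants (> 2) → phonotactically illegal

kpetv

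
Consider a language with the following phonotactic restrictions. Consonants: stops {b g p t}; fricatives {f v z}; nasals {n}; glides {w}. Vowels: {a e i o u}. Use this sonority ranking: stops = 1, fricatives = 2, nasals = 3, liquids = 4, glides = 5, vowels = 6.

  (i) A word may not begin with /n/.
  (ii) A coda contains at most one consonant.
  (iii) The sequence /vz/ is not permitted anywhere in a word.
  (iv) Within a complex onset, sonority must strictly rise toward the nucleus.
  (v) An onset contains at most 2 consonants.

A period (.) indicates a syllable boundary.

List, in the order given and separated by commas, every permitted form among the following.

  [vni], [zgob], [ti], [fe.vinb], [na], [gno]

[vni] — σ1 onset /vn/ (2→3 rises), coda /∅/ ok → permitted
[zgob] — violates constraint (iv): syllable 1 onset /zg/: /z/ (fricative, 2) → /g/ (stop, 1) does not rise → not permitted
[ti] — σ1 onset /t/, coda /∅/ ok → permitted
[fe.vinb] — violates constraint (ii): syllable 2 coda /nb/ has 2 consonants (> 1) → not permitted
[na] — violates constraint (i): word begins with /n/ → not permitted
[gno] — σ1 onset /gn/ (1→3 rises), coda /∅/ ok → permitted

[vni], [ti], [gno]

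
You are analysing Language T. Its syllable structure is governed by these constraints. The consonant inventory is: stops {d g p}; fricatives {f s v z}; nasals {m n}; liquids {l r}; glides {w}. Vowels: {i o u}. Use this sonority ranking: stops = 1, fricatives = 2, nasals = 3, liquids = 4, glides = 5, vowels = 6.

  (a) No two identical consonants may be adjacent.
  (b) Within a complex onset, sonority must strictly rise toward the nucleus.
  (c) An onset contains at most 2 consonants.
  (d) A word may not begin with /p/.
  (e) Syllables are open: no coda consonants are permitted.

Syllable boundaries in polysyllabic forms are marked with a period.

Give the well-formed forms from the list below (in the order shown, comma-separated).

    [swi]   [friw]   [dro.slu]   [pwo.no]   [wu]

[swi] — σ1 onset /sw/ (2→5 rises), coda /∅/ ok → well-formed
[friw] — violates constraint (e): syllable 1 coda /w/ has 1 consonant (> 0) → ill-formed
[dro.slu] — σ1 onset /dr/ (1→4 rises), coda /∅/ ok; σ2 onset /sl/ (2→4 rises), coda /∅/ ok → well-formed
[pwo.no] — violates constraint (d): word begins with /p/ → ill-formed
[wu] — σ1 onset /w/, coda /∅/ ok → well-formed

[swi], [dro.slu], [wu]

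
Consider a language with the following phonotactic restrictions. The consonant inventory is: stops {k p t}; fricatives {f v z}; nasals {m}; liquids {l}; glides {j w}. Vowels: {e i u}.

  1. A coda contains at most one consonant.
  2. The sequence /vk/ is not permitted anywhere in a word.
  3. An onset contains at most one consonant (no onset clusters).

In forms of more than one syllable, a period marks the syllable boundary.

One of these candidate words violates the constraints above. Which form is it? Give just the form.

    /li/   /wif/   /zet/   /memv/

/memv/

/li/ — σ1 onset /l/, coda /∅/ ok → licit
/wif/ — σ1 onset /w/, coda /f/ ok → licit
/zet/ — σ1 onset /z/, coda /t/ ok → licit
/memv/ — violates constraint 1: syllable 1 coda /mv/ has 2 consonants (> 1) → illicit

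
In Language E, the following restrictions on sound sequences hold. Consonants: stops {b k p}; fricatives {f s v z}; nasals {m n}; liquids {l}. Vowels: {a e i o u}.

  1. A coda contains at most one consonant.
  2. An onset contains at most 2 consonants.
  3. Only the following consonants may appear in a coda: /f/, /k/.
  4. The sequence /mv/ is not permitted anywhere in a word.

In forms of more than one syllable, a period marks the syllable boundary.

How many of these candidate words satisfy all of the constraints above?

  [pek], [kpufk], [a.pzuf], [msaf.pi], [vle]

4

[pek] — σ1 onset /p/, coda /k/ ok → phonotactically legal
[kpufk] — violates constraint 1: syllable 1 coda /fk/ has 2 consonants (> 1) → phonotactically illegal
[a.pzuf] — σ1 onset /∅/, coda /∅/ ok; σ2 onset /pz/ (2C), coda /f/ ok → phonotactically legal
[msaf.pi] — σ1 onset /ms/ (2C), coda /f/ ok; σ2 onset /p/, coda /∅/ ok → phonotactically legal
[vle] — σ1 onset /vl/ (2C), coda /∅/ ok → phonotactically legal
Phonotactically legal: [pek], [a.pzuf], [msaf.pi], [vle] → 4.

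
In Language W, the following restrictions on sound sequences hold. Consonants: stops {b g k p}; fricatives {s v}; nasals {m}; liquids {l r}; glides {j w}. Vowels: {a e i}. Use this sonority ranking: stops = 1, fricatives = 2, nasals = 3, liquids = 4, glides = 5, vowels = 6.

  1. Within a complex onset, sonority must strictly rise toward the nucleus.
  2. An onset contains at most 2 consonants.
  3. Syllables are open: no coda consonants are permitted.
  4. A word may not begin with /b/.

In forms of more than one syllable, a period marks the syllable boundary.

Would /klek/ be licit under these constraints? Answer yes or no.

/klek/ — violates constraint 3: syllable 1 coda /k/ has 1 consonant (> 0) → illicit

no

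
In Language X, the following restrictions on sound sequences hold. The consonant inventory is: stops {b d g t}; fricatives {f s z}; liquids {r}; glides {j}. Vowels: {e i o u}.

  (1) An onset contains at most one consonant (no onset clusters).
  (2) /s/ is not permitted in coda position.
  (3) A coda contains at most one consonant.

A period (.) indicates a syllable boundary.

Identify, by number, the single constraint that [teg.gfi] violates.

1

[teg.gfi]: syllable 2 onset /gf/ has 2 consonants (> 1).
This is a violation of constraint 1: "An onset contains at most one consonant (no onset clusters)."
The remaining constraints (2, 3) are satisfied.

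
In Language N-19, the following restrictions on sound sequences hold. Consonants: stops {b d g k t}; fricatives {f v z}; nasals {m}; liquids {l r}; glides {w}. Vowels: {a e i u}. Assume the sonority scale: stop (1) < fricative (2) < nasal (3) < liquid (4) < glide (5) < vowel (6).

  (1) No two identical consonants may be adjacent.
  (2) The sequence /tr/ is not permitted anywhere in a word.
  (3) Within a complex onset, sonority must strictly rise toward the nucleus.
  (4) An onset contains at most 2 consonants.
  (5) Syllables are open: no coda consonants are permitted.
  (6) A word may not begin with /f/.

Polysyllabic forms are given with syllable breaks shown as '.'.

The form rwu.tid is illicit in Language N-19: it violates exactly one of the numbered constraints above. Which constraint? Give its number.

rwu.tid: syllable 2 coda /d/ has 1 consonant (> 0).
This is a violation of constraint 5: "Syllables are open: no coda consonants are permitted."
The remaining constraints (1, 2, 3, 4, 6) are satisfied.

5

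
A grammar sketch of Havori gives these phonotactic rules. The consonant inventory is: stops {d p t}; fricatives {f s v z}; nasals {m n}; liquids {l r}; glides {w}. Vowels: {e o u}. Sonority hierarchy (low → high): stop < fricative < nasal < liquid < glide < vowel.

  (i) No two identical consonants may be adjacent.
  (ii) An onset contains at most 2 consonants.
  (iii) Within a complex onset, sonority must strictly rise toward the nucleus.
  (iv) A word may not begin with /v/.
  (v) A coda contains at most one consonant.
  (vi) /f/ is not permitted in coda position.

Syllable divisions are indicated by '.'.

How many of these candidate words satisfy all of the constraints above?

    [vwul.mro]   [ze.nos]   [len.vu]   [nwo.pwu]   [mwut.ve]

4

[vwul.mro] — violates constraint (iv): word begins with /v/ → ill-formed
[ze.nos] — σ1 onset /z/, coda /∅/ ok; σ2 onset /n/, coda /s/ ok → well-formed
[len.vu] — σ1 onset /l/, coda /n/ ok; σ2 onset /v/, coda /∅/ ok → well-formed
[nwo.pwu] — σ1 onset /nw/ (3→5 rises), coda /∅/ ok; σ2 onset /pw/ (1→5 rises), coda /∅/ ok → well-formed
[mwut.ve] — σ1 onset /mw/ (3→5 rises), coda /t/ ok; σ2 onset /v/, coda /∅/ ok → well-formed
Well-formed: [ze.nos], [len.vu], [nwo.pwu], [mwut.ve] → 4.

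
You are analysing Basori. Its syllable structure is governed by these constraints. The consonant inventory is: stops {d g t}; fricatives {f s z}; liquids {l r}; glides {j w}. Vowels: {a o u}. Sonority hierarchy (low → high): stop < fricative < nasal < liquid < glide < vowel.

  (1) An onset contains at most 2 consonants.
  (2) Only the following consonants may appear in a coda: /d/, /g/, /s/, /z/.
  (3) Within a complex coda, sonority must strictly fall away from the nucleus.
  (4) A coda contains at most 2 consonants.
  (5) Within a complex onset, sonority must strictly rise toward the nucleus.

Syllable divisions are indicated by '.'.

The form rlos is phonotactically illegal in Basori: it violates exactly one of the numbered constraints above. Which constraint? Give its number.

5

rlos: syllable 1 onset /rl/: /r/ (liquid, 4) → /l/ (liquid, 4) does not rise.
This is a violation of constraint 5: "Within a complex onset, sonority must strictly rise toward the nucleus."
The remaining constraints (1, 2, 3, 4) are satisfied.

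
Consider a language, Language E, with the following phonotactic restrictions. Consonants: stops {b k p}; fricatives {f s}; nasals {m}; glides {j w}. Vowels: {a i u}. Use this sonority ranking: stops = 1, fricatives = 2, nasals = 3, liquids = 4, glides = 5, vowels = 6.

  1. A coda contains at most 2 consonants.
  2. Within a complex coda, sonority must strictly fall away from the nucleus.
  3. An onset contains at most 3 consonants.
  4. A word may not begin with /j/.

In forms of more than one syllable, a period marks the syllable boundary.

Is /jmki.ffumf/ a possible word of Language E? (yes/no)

/jmki.ffumf/ — violates constraint 4: word begins with /j/ → ill-formed

no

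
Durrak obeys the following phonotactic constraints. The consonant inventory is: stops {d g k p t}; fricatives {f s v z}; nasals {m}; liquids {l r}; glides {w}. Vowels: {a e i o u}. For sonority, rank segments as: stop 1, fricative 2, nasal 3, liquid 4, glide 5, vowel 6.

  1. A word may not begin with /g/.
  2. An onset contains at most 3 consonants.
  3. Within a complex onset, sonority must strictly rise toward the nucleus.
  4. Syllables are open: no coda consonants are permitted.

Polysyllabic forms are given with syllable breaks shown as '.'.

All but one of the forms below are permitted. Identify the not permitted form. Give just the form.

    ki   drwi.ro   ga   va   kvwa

ki — σ1 onset /k/, coda /∅/ ok → permitted
drwi.ro — σ1 onset /drw/ (1→4→5 rises), coda /∅/ ok; σ2 onset /r/, coda /∅/ ok → permitted
ga — violates constraint 1: word begins with /g/ → not permitted
va — σ1 onset /v/, coda /∅/ ok → permitted
kvwa — σ1 onset /kvw/ (1→2→5 rises), coda /∅/ ok → permitted

ga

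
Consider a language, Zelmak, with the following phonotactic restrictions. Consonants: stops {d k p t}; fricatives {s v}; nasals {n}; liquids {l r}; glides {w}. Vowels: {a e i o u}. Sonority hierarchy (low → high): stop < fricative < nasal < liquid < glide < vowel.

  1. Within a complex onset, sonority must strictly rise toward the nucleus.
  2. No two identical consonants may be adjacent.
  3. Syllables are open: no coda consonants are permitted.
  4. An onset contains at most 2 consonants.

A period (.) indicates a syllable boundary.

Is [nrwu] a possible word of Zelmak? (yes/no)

no

[nrwu] — violates constraint 4: syllable 1 onset /nrw/ has 3 consonants (> 2) → ill-formed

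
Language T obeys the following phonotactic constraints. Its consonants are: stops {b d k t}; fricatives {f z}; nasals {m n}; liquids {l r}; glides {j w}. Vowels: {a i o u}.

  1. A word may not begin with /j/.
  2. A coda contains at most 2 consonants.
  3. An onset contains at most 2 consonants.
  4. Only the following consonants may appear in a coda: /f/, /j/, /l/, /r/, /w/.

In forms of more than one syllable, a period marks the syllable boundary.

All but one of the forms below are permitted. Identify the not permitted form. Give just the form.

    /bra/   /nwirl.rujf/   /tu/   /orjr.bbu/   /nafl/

/bra/ — σ1 onset /br/ (2C), coda /∅/ ok → permitted
/nwirl.rujf/ — σ1 onset /nw/ (2C), coda /rl/ (2C) ok; σ2 onset /r/, coda /jf/ (2C) ok → permitted
/tu/ — σ1 onset /t/, coda /∅/ ok → permitted
/orjr.bbu/ — violates constraint 2: syllable 1 coda /rjr/ has 3 consonants (> 2) → not permitted
/nafl/ — σ1 onset /n/, coda /fl/ (2C) ok → permitted

/orjr.bbu/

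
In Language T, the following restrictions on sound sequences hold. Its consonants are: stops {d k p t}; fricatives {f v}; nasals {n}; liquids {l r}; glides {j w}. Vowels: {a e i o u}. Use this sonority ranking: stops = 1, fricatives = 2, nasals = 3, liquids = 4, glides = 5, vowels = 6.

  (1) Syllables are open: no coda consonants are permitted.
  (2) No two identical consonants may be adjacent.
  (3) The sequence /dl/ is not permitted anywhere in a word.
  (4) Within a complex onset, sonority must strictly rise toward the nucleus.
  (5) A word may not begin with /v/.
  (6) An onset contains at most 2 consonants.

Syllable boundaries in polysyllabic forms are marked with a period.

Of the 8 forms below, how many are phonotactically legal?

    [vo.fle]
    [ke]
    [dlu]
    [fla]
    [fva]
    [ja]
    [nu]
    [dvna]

4

[vo.fle] — violates constraint 5: word begins with /v/ → phonotactically illegal
[ke] — σ1 onset /k/, coda /∅/ ok → phonotactically legal
[dlu] — violates constraint 3: contains banned sequence /dl/ → phonotactically illegal
[fla] — σ1 onset /fl/ (2→4 rises), coda /∅/ ok → phonotactically legal
[fva] — violates constraint 4: syllable 1 onset /fv/: /f/ (fricative, 2) → /v/ (fricative, 2) does not rise → phonotactically illegal
[ja] — σ1 onset /j/, coda /∅/ ok → phonotactically legal
[nu] — σ1 onset /n/, coda /∅/ ok → phonotactically legal
[dvna] — violates constraint 6: syllable 1 onset /dvn/ has 3 consonants (> 2) → phonotactically illegal
Phonotactically legal: [ke], [fla], [ja], [nu] → 4.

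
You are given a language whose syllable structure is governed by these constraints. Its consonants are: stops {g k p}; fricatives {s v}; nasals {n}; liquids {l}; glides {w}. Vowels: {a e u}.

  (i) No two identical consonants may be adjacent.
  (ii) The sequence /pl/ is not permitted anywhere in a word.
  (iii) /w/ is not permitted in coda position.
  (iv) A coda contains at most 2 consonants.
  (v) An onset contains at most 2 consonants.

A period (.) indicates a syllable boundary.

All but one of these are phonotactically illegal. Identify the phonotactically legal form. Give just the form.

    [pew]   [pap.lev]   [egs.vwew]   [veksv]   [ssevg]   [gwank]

[pew] — violates constraint (iii): syllable 1 coda contains /w/ → phonotactically illegal
[pap.lev] — violates constraint (ii): contains banned sequence /pl/ → phonotactically illegal
[egs.vwew] — violates constraint (iii): syllable 2 coda contains /w/ → phonotactically illegal
[veksv] — violates constraint (iv): syllable 1 coda /ksv/ has 3 consonants (> 2) → phonotactically illegal
[ssevg] — violates constraint (i): adjacent identical consonants /ss/ → phonotactically illegal
[gwank] — σ1 onset /gw/ (2C), coda /nk/ (2C) ok → phonotactically legal

[gwank]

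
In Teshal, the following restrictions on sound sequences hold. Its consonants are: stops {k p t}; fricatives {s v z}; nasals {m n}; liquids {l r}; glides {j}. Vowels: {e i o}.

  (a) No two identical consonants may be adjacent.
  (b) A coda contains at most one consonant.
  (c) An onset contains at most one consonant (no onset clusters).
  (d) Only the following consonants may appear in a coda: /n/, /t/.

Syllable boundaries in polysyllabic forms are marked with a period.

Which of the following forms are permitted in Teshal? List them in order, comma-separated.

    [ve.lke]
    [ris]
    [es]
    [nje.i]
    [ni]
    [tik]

[ve.lke] — violates constraint (c): syllable 2 onset /lk/ has 2 consonants (> 1) → not permitted
[ris] — violates constraint (d): syllable 1 coda contains /s/, which is not a licensed coda consonant → not permitted
[es] — violates constraint (d): syllable 1 coda contains /s/, which is not a licensed coda consonant → not permitted
[nje.i] — violates constraint (c): syllable 1 onset /nj/ has 2 consonants (> 1) → not permitted
[ni] — σ1 onset /n/, coda /∅/ ok → permitted
[tik] — violates constraint (d): syllable 1 coda contains /k/, which is not a licensed coda consonant → not permitted

[ni]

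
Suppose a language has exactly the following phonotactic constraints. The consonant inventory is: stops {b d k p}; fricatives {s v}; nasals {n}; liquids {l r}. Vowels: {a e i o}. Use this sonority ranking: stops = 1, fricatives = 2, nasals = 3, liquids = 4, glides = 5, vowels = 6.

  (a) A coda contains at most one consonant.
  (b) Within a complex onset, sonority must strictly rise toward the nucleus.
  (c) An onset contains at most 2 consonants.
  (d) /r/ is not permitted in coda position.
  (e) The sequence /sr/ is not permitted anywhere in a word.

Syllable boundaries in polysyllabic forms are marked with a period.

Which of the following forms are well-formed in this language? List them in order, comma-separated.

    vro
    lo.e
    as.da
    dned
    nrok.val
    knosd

vro — σ1 onset /vr/ (2→4 rises), coda /∅/ ok → well-formed
lo.e — σ1 onset /l/, coda /∅/ ok; σ2 onset /∅/, coda /∅/ ok → well-formed
as.da — σ1 onset /∅/, coda /s/ ok; σ2 onset /d/, coda /∅/ ok → well-formed
dned — σ1 onset /dn/ (1→3 rises), coda /d/ ok → well-formed
nrok.val — σ1 onset /nr/ (3→4 rises), coda /k/ ok; σ2 onset /v/, coda /l/ ok → well-formed
knosd — violates constraint (a): syllable 1 coda /sd/ has 2 consonants (> 1) → ill-formed

vro, lo.e, as.da, dned, nrok.val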